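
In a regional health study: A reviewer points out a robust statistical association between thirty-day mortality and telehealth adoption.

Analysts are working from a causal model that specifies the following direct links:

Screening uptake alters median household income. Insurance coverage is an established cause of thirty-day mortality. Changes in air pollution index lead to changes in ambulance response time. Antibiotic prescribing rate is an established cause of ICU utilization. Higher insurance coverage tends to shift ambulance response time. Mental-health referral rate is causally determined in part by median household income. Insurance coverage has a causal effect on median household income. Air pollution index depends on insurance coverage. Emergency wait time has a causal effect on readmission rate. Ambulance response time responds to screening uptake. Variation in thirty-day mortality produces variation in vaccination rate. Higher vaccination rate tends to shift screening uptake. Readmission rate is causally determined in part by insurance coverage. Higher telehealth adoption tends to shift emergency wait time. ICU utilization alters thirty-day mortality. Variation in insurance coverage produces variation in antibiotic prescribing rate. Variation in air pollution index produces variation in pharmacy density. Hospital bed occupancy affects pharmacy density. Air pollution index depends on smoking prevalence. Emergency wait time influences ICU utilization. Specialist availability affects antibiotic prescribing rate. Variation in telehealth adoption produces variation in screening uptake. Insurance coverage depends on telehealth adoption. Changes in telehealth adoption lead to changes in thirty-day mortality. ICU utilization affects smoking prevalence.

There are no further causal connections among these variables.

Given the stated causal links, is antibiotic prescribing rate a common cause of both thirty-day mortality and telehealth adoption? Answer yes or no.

no

Antibiotic prescribing rate has no stated causal path to telehealth adoption. A confounder must cause both variables, so antibiotic prescribing rate does not qualify.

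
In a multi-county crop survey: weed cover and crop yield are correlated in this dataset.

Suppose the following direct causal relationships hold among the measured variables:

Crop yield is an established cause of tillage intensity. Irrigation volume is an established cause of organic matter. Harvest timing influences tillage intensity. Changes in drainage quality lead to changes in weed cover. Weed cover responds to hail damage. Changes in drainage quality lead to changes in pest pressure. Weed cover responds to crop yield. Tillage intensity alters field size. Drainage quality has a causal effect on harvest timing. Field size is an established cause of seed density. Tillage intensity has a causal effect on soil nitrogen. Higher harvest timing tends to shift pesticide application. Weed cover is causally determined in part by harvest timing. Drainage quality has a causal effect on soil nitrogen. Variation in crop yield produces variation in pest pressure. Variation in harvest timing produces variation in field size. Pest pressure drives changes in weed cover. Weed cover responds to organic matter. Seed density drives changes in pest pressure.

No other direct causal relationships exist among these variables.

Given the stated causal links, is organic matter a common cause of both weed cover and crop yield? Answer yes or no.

Organic matter has no stated causal path to crop yield. A confounder must cause both variables, so organic matter does not qualify.

no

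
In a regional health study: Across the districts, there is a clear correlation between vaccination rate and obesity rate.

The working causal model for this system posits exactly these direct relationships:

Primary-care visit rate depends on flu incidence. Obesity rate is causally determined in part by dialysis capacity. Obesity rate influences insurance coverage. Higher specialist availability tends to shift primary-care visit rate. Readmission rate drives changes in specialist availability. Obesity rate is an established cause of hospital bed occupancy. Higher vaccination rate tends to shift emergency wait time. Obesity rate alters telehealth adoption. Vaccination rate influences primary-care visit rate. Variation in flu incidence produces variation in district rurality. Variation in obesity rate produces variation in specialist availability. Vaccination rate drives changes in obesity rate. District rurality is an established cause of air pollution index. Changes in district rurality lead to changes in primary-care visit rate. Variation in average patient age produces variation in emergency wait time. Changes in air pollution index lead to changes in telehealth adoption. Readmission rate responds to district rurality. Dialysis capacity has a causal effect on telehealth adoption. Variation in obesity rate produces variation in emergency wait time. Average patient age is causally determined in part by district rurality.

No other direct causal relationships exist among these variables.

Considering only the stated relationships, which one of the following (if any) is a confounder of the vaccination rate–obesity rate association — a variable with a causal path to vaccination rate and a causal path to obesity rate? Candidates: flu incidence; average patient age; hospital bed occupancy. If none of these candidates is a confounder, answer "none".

none

None of the listed candidates has causal paths to both vaccination rate and obesity rate in the stated relationships, so none is a common cause.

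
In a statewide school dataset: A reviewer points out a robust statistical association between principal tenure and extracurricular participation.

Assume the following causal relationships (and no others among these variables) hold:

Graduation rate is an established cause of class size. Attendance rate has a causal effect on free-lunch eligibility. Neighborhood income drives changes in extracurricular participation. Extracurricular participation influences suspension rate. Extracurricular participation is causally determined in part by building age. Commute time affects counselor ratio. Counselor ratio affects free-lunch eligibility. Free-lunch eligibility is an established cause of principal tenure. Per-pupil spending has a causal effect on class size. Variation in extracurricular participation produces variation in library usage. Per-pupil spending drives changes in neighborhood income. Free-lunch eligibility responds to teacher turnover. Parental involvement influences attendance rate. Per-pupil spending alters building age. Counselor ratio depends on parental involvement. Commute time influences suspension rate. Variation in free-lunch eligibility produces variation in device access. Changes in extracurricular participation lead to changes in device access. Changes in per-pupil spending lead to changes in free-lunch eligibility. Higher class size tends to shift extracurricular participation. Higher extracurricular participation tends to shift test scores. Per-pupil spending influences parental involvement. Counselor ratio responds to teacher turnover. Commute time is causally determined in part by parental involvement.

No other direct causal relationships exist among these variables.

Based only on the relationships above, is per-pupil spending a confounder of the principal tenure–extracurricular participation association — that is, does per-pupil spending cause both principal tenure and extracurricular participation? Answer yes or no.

yes

Per-pupil spending has a causal path to principal tenure (per-pupil spending → free-lunch eligibility → principal tenure) and to extracurricular participation (per-pupil spending → class size → extracurricular participation), so it is a common cause of both — a confounder.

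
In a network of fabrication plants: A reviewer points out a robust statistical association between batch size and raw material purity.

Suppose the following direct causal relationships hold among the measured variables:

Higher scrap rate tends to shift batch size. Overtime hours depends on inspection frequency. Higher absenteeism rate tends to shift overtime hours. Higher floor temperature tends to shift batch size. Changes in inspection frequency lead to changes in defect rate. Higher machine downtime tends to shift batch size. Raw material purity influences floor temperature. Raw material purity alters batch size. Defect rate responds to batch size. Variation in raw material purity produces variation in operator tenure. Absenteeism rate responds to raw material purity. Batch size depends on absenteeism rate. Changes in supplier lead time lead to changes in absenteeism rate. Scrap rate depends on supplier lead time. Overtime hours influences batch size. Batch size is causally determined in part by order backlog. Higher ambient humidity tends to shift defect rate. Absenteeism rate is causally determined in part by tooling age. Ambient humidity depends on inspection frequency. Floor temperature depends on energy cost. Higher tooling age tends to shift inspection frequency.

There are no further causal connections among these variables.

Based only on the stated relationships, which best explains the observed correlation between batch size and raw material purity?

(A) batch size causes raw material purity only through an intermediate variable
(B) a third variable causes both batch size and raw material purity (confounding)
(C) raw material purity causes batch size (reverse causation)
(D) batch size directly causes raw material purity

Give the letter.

The stated link runs raw material purity → batch size; batch size has no causal path to raw material purity. No variable causes both, so confounding is ruled out. The correlation reflects reverse causation.

C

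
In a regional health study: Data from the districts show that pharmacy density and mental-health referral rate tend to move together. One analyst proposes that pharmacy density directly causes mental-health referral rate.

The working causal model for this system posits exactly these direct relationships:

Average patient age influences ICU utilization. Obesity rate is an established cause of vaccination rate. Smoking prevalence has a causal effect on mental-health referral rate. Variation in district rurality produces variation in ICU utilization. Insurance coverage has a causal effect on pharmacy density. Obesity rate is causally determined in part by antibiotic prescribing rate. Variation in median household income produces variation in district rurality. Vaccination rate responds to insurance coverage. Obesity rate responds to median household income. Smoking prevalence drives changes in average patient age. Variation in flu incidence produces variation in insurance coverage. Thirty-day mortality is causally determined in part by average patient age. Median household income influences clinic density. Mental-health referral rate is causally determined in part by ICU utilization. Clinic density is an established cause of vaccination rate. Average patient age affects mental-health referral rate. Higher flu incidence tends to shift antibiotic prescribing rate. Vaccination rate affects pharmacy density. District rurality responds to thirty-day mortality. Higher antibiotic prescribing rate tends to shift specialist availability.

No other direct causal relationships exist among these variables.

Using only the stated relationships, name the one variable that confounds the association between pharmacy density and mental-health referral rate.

median household income

Median household income has a causal path to pharmacy density (median household income → obesity rate → vaccination rate → pharmacy density) and a separate causal path to mental-health referral rate (median household income → district rurality → ICU utilization → mental-health referral rate), so it is a common cause of both.
No stated relationship gives pharmacy density a causal route to mental-health referral rate, so the correlation is explained by the shared upstream cause rather than a direct effect.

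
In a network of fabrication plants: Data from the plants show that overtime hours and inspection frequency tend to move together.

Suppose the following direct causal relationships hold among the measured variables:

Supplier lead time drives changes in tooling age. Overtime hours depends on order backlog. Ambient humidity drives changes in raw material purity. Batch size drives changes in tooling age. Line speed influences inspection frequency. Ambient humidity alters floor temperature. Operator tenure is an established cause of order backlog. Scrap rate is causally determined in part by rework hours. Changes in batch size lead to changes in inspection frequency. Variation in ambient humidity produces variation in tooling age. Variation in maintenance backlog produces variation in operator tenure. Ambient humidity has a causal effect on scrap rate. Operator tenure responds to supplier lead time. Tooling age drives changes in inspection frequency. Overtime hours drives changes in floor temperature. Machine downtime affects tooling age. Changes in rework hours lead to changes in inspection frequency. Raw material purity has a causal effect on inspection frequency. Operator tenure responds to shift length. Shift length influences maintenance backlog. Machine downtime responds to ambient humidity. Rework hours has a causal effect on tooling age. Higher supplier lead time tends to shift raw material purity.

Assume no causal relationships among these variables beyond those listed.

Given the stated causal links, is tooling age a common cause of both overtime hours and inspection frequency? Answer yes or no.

no

Tooling age has no stated causal path to overtime hours. A confounder must cause both variables, so tooling age does not qualify.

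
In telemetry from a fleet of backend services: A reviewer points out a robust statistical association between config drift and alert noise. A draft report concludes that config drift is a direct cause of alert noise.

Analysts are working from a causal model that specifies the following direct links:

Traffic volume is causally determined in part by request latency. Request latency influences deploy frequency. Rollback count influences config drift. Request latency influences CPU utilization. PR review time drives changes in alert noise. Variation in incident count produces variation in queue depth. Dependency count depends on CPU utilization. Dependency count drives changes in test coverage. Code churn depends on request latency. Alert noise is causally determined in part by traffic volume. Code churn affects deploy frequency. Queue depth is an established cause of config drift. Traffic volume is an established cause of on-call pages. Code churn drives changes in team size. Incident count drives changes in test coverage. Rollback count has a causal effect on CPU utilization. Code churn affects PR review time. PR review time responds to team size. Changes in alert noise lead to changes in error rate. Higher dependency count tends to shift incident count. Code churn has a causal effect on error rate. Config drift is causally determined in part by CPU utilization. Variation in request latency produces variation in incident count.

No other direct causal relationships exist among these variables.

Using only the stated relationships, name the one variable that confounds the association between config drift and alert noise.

Request latency has a causal path to config drift (request latency → CPU utilization → config drift) and a separate causal path to alert noise (request latency → traffic volume → alert noise), so it is a common cause of both.
No stated relationship gives config drift a causal route to alert noise, so the correlation is explained by the shared upstream cause rather than a direct effect.

request latency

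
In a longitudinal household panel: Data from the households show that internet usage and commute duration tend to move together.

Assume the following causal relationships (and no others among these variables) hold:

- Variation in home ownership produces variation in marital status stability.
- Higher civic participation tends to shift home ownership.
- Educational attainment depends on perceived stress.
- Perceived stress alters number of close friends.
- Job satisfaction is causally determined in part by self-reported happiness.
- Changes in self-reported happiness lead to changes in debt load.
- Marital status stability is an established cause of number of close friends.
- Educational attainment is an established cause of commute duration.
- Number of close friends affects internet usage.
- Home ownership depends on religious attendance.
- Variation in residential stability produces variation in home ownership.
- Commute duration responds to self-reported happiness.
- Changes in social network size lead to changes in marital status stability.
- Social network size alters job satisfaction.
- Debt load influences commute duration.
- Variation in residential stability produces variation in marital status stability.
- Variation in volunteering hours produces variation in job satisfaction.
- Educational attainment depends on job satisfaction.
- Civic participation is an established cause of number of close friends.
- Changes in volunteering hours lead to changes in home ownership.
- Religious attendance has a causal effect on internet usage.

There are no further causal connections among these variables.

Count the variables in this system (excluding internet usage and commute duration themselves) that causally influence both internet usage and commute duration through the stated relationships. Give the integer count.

The common causes are: perceived stress (to internet usage via perceived stress → number of close friends → internet usage; to commute duration via perceived stress → educational attainment → commute duration); social network size (to internet usage via social network size → marital status stability → number of close friends → internet usage; to commute duration via social network size → job satisfaction → educational attainment → commute duration); volunteering hours (to internet usage via volunteering hours → home ownership → marital status stability → number of close friends → internet usage; to commute duration via volunteering hours → job satisfaction → educational attainment → commute duration).
Every other variable lacks a causal path to at least one of internet usage and commute duration.

3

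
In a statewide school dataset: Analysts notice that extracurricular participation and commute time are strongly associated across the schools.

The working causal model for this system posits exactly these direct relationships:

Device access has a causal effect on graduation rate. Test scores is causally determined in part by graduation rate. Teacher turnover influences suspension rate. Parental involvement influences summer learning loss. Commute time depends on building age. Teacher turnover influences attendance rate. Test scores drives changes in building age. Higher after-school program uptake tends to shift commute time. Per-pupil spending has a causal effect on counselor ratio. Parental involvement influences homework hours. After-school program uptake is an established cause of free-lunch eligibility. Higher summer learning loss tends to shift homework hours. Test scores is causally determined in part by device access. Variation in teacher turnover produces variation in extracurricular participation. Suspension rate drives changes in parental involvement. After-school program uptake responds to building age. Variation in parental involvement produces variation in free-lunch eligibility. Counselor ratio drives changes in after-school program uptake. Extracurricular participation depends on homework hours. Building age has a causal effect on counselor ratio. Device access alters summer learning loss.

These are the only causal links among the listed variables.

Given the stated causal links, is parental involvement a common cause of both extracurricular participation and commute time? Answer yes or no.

Parental involvement has no stated causal path to commute time. A confounder must cause both variables, so parental involvement does not qualify.

no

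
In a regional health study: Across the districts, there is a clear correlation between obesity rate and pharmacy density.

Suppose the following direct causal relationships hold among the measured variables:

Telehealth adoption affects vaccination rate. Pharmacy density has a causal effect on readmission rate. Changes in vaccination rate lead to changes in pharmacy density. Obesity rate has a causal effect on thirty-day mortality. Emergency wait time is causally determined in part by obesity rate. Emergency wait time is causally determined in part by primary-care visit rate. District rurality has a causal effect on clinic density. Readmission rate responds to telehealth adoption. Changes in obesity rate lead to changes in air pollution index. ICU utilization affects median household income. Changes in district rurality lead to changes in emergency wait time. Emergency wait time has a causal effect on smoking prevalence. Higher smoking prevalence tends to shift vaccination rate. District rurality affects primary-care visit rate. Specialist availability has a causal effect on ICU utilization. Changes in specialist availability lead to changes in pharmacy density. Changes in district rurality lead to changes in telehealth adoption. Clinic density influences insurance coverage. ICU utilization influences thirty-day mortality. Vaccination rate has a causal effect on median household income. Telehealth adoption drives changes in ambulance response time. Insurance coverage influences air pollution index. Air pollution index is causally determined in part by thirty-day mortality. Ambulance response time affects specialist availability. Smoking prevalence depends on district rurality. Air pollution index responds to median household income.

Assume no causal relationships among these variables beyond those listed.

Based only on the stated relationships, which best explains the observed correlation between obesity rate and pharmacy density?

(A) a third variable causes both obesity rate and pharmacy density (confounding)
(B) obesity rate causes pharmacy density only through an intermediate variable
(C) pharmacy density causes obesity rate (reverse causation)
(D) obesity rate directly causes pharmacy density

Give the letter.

Obesity rate reaches pharmacy density through obesity rate → emergency wait time → smoking prevalence → vaccination rate → pharmacy density — an indirect causal chain with no direct obesity rate → pharmacy density link. No variable causes both obesity rate and pharmacy density, so confounding is ruled out; the effect is mediated.

B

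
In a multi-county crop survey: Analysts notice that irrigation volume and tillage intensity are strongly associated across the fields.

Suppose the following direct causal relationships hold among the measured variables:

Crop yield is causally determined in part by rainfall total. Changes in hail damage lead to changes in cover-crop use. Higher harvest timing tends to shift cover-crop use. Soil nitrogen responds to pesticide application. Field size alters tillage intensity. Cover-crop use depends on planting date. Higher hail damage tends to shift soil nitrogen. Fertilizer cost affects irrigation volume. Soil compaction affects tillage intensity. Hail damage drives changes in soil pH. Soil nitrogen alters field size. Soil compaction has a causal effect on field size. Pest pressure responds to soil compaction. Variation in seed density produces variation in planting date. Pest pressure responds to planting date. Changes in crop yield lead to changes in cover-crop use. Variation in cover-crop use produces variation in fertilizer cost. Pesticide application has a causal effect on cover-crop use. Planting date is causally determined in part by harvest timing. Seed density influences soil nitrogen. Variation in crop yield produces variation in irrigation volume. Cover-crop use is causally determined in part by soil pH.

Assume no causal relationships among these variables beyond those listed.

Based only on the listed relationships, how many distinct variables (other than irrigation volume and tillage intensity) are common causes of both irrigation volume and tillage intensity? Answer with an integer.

The common causes are: hail damage (to irrigation volume via hail damage → cover-crop use → fertilizer cost → irrigation volume; to tillage intensity via hail damage → soil nitrogen → field size → tillage intensity); pesticide application (to irrigation volume via pesticide application → cover-crop use → fertilizer cost → irrigation volume; to tillage intensity via pesticide application → soil nitrogen → field size → tillage intensity); seed density (to irrigation volume via seed density → planting date → cover-crop use → fertilizer cost → irrigation volume; to tillage intensity via seed density → soil nitrogen → field size → tillage intensity).
Every other variable lacks a causal path to at least one of irrigation volume and tillage intensity.

3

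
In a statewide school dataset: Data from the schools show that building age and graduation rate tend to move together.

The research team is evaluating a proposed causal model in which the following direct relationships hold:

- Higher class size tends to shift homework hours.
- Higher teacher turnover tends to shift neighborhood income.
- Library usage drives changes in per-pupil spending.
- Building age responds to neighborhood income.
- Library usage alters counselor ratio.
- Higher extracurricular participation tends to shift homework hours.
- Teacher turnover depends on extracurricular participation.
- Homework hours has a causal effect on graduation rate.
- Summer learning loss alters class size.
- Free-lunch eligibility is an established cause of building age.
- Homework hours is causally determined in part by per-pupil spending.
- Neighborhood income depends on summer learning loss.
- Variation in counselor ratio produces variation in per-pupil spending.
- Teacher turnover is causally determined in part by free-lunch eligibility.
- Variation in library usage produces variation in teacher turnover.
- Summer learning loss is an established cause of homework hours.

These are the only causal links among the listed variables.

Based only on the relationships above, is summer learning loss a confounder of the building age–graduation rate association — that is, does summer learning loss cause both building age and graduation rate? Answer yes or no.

yes

Summer learning loss has a causal path to building age (summer learning loss → neighborhood income → building age) and to graduation rate (summer learning loss → homework hours → graduation rate), so it is a common cause of both — a confounder.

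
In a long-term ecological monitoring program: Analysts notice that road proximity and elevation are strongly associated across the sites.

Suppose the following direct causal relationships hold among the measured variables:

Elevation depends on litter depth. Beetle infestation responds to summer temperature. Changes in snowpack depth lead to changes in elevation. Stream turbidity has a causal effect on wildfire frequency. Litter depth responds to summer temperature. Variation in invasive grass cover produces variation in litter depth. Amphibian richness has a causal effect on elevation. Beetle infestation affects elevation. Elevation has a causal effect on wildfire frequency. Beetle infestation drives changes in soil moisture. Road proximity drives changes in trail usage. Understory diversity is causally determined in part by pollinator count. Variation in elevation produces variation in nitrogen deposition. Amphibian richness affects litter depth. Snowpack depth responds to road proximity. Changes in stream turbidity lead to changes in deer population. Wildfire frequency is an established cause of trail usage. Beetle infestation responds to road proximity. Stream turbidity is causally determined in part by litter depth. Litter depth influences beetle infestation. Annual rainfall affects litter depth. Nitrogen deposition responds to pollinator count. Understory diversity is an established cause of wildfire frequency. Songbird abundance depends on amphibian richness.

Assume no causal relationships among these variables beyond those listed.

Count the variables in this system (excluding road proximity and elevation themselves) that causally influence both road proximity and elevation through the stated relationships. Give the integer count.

No listed variable has a causal path to both road proximity and elevation, so there are no common causes.

0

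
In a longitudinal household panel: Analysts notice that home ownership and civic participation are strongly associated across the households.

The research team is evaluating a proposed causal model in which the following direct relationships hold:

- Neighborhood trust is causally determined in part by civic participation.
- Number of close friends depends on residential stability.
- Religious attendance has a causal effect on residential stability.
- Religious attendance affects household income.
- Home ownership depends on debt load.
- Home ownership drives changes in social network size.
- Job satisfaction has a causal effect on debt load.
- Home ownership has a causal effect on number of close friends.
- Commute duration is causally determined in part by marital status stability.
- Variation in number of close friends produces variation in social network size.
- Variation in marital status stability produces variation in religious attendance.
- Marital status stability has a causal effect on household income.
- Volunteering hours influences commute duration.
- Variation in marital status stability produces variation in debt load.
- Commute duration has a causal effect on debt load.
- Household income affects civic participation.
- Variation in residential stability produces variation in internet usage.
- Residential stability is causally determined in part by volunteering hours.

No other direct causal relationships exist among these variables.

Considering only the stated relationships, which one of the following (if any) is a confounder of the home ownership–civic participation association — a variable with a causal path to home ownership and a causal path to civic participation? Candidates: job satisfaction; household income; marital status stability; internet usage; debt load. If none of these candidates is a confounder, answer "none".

Marital status stability causes home ownership (marital status stability → debt load → home ownership) and also causes civic participation (marital status stability → household income → civic participation); it is a common cause of both.
Each of the other candidates lacks a causal path to at least one of home ownership and civic participation, so they do not confound the relationship.

marital status stability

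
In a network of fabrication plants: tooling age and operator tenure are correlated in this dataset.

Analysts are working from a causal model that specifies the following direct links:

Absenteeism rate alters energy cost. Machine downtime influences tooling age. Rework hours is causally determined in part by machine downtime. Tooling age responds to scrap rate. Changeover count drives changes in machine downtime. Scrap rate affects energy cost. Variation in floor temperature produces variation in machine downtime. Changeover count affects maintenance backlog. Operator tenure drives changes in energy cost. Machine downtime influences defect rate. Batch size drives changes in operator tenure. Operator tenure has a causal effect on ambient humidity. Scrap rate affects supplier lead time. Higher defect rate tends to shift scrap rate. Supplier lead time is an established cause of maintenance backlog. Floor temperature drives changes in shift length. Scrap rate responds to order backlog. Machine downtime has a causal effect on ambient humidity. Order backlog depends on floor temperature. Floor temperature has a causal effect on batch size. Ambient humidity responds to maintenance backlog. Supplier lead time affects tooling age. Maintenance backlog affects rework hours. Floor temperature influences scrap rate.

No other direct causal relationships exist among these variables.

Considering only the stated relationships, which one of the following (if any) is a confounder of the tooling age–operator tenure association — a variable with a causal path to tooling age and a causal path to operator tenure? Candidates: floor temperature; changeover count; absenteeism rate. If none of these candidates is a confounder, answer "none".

Floor temperature causes tooling age (floor temperature → machine downtime → tooling age) and also causes operator tenure (floor temperature → batch size → operator tenure); it is a common cause of both.
Each of the other candidates lacks a causal path to at least one of tooling age and operator tenure, so they do not confound the relationship.

floor temperature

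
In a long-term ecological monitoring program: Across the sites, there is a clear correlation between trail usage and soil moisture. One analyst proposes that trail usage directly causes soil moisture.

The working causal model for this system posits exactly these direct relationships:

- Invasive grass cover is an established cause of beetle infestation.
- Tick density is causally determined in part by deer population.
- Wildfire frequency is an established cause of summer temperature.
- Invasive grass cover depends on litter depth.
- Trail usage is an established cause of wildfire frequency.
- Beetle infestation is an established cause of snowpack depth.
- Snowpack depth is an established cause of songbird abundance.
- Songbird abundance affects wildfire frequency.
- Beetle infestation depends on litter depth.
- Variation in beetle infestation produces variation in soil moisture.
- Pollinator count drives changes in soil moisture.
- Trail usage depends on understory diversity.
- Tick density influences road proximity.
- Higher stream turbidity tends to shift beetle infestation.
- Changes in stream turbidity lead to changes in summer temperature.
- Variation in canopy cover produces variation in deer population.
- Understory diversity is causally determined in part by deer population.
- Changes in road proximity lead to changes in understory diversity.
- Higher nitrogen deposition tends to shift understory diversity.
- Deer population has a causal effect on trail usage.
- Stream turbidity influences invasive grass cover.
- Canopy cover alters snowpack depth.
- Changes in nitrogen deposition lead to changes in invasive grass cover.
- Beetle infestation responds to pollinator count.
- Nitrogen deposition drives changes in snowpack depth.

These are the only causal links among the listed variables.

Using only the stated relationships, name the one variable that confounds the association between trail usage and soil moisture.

Nitrogen deposition has a causal path to trail usage (nitrogen deposition → understory diversity → trail usage) and a separate causal path to soil moisture (nitrogen deposition → invasive grass cover → beetle infestation → soil moisture), so it is a common cause of both.
No stated relationship gives trail usage a causal route to soil moisture, so the correlation is explained by the shared upstream cause rather than a direct effect.

nitrogen deposition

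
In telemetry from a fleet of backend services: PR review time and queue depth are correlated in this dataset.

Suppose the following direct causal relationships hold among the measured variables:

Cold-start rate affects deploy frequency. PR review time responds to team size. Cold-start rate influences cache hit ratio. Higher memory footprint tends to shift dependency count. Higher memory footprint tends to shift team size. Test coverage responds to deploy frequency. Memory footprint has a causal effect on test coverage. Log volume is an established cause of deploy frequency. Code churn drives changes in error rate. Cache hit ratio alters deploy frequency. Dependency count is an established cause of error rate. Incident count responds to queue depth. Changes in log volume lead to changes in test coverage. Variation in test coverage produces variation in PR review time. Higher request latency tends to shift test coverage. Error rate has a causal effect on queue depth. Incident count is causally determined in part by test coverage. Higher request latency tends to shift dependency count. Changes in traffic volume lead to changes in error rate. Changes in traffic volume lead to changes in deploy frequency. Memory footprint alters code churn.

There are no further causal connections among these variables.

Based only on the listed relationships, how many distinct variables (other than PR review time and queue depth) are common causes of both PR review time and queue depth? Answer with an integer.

3

The common causes are: memory footprint (to PR review time via memory footprint → team size → PR review time; to queue depth via memory footprint → dependency count → error rate → queue depth); request latency (to PR review time via request latency → test coverage → PR review time; to queue depth via request latency → dependency count → error rate → queue depth); traffic volume (to PR review time via traffic volume → deploy frequency → test coverage → PR review time; to queue depth via traffic volume → error rate → queue depth).
Every other variable lacks a causal path to at least one of PR review time and queue depth.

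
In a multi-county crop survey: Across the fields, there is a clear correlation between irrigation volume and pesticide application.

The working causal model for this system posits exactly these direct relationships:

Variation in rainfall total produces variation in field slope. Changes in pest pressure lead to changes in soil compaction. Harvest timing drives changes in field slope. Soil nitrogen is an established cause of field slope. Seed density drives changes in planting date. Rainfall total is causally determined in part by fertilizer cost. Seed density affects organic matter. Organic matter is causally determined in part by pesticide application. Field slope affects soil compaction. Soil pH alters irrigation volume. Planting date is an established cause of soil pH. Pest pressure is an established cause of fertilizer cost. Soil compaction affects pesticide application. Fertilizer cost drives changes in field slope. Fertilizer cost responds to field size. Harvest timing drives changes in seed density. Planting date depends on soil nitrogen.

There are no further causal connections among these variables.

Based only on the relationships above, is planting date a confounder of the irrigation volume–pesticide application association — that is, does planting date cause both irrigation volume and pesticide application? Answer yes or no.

Planting date has no stated causal path to pesticide application. A confounder must cause both variables, so planting date does not qualify.

no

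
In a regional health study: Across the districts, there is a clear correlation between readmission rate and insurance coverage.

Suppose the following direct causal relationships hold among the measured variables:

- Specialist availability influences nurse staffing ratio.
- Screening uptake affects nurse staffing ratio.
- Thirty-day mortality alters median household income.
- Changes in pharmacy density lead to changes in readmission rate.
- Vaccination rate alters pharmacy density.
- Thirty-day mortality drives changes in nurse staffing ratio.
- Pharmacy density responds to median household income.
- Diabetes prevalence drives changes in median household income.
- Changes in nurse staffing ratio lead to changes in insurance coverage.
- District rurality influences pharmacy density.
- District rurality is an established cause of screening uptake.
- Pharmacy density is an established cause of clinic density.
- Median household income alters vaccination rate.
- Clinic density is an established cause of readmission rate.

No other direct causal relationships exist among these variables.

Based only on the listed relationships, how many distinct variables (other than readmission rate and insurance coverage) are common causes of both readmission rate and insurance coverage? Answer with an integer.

2

The common causes are: district rurality (to readmission rate via district rurality → pharmacy density → readmission rate; to insurance coverage via district rurality → screening uptake → nurse staffing ratio → insurance coverage); thirty-day mortality (to readmission rate via thirty-day mortality → median household income → pharmacy density → readmission rate; to insurance coverage via thirty-day mortality → nurse staffing ratio → insurance coverage).
Every other variable lacks a causal path to at least one of readmission rate and insurance coverage.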